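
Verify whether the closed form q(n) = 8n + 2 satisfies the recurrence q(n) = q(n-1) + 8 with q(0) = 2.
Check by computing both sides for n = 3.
From the recurrence with q(0) = 2:
  q(0) = 2, q(1) = 10, q(2) = 18, q(3) = 26
  so the recurrence gives q(3) = 26.
From the proposed closed form q(n) = 8n + 2:
  q(3) = 26.
Both sides give 26 at n = 3, and the initial condition(s) match, so the closed form is consistent.

Yes, the closed form is correct.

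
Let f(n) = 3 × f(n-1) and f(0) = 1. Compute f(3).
Computing step by step:
f(0) = 1
f(1) = 3 × 1 = 3
f(2) = 3 × 3 = 9
f(3) = 3 × 9 = 27

27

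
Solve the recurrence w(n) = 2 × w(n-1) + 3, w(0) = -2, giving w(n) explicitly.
Recurrence: w(n) = 2 × w(n-1) + 3, initial: w(0) = -2.
Try w(n) = A·2ⁿ + C. Substituting: A·2ⁿ + C = 2(A·2ⁿ⁻¹ + C) + 3 = A·2ⁿ + 2C + 3, so C = 2C + 3, giving C = -3. Then w(0) = A - 3 = -2 gives A = 1.

w(n) = 2ⁿ - 3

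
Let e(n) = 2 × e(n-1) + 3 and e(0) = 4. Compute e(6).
Computing step by step:
e(0) = 4
e(1) = 2 × 4 + 3 = 11
e(2) = 2 × 11 + 3 = 25
e(3) = 2 × 25 + 3 = 53
e(4) = 2 × 53 + 3 = 109
e(5) = 2 × 109 + 3 = 221
e(6) = 2 × 221 + 3 = 445

445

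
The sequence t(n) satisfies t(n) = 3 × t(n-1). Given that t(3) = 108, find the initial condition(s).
In general t(n) = 3ⁿ · t(0). At n = 3: t(0) = t(3) / 3^3 = 108 / 27 = 4.

t(0) = 4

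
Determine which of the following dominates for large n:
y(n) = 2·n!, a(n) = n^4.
Comparing growth rates:
Growth-rate hierarchy: log n ≺ any polynomial ≺ any exponential cⁿ (c>1) ≺ n! ≺ nⁿ.
factorial dominates polynomial degree 4 asymptotically.

y(n) grows faster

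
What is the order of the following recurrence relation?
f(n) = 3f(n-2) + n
The order is the largest lag k for which f(n-k) appears. Here the deepest term is f(n-2) (the n term is non-homogeneous and does not affect the order), so the order is 2.

Order 2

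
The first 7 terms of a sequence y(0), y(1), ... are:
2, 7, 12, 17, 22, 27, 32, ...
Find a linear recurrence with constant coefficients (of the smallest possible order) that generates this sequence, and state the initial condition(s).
Look for the lowest-order linear relation among consecutive terms.
Observation: consecutive differences are constant (= 5).
Check at n=2: 1·7 + 5 = 12. ✓

y(n) = y(n-1) + 5, y(0) = 2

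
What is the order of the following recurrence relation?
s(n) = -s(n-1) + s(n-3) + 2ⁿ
The order is the largest lag k for which s(n-k) appears. Here the deepest term is s(n-3) (the 2ⁿ term is non-homogeneous and does not affect the order), so the order is 3.

Order 3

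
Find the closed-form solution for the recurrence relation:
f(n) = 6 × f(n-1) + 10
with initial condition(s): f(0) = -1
Recurrence: f(n) = 6 × f(n-1) + 10, initial: f(0) = -1.
Try f(n) = A·6ⁿ + C. Substituting: A·6ⁿ + C = 6(A·6ⁿ⁻¹ + C) + 10 = A·6ⁿ + 6C + 10, so C = 6C + 10, giving C = -2. Then f(0) = A - 2 = -1 gives A = 1.

f(n) = 6ⁿ - 2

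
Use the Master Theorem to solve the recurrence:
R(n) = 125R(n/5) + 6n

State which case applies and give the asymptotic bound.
Master Theorem template: R(n) = a·R(n/b) + f(n).
Here: a=125, b=5, f(n)=6n
Compute log_b(a) = log_5(125) = 3.
f(n) = 6n = O(n^(3-ε)) with ε = 2. Case 1: R(n) = Θ(n^log_b(a)) = Θ(n^3).

Case 1: R(n) = Θ(n^3)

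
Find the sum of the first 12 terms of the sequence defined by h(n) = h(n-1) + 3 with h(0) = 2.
Computing the sequence terms: 2, 5, 8, 11, 14, 17, 20, 23, 26, 29, 32, 35
Adding these values together:

222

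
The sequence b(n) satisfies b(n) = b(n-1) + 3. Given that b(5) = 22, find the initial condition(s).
b(5) = b(0) + 5·3, so b(0) = 22 - 15 = 7.

b(0) = 7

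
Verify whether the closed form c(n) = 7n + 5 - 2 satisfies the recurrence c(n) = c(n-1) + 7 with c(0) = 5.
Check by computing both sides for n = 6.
From the recurrence with c(0) = 5:
  c(0) = 5, c(1) = 12, c(2) = 19, c(3) = 26, c(4) = 33, c(5) = 40, c(6) = 47
  so the recurrence gives c(6) = 47.
From the proposed closed form c(n) = 7n + 5 - 2:
  c(6) = 45.
The recurrence gives 47 but the closed form gives 45, so the closed form does not satisfy the recurrence.

No, the closed form is incorrect.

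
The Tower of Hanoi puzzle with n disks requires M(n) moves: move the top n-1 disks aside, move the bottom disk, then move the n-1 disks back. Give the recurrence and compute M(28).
Moving n disks = move the top n-1 disks aside (M(n-1) moves) + move the largest disk (1 move) + move the n-1 disks back on top (M(n-1) moves), so M(n) = 2M(n-1) + 1, with M(1) = 1 (a single disk takes one move).
First terms: 1, 3, 7, 15, 31, 63, … — each is one less than a power of 2. Indeed M(n) + 1 = 2(M(n-1) + 1) with M(1) + 1 = 2, so M(n) + 1 = 2ⁿ and M(n) = 2ⁿ - 1.
Hence M(28) = 2^28 - 1 = 268435456 - 1 = 268435455.

M(n) = 2M(n-1) + 1, M(1) = 1; M(28) = 268435455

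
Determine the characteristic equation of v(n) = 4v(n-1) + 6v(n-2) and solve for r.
Substitute v(n) = rⁿ and divide through by rⁿ⁻²: r² - 4r - 6 = 0
Discriminant: 4² + 4·6 = 40, not a perfect square, so by the quadratic formula r = (4 ± √40)/2.
General solution: v(n) = A·r₁ⁿ + B·r₂ⁿ where r₁,r₂ = (4 ± √40)/2

Characteristic: r² - 4r - 6 = 0, Roots: r = (4 ± √40)/2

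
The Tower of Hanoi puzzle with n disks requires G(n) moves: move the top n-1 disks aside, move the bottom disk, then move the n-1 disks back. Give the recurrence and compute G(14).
Moving n disks = move the top n-1 disks aside (G(n-1) moves) + move the largest disk (1 move) + move the n-1 disks back on top (G(n-1) moves), so G(n) = 2G(n-1) + 1, with G(1) = 1 (a single disk takes one move).
First terms: 1, 3, 7, 15, 31, 63, … — each is one less than a power of 2. Indeed G(n) + 1 = 2(G(n-1) + 1) with G(1) + 1 = 2, so G(n) + 1 = 2ⁿ and G(n) = 2ⁿ - 1.
Hence G(14) = 2^14 - 1 = 16384 - 1 = 16383.

G(n) = 2G(n-1) + 1, G(1) = 1; G(14) = 16383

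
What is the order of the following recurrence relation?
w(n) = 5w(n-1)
The order is the largest lag k for which w(n-k) appears. Here the deepest term is w(n-1), so the order is 1.

Order 1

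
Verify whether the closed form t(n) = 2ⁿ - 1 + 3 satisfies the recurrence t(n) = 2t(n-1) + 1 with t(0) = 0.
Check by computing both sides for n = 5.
From the recurrence with t(0) = 0:
  t(0) = 0, t(1) = 1, t(2) = 3, t(3) = 7, t(4) = 15, t(5) = 31
  so the recurrence gives t(5) = 31.
From the proposed closed form t(n) = 2ⁿ - 1 + 3:
  t(5) = 34.
The recurrence gives 31 but the closed form gives 34, so the closed form does not satisfy the recurrence.

No, the closed form is incorrect.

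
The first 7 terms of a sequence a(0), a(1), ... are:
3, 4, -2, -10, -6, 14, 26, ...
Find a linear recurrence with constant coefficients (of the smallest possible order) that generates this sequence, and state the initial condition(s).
Look for the lowest-order linear relation among consecutive terms.
Observation: a(n) - 1·a(n-1) - (-2)·a(n-2) = 0 holds for the shown terms, and no order-1 relation a(n) = α·a(n-1) + β fits.
Check at n=3: 1·-2 + (-2)·4 = -10. ✓

a(n) = a(n-1) - 2a(n-2), a(0) = 3, a(1) = 4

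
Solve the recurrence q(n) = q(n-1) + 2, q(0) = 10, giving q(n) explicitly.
Recurrence: q(n) = q(n-1) + 2, initial: q(0) = 10.
Each step adds 2, so q(n) = q(0) + 2n = 2n + 10.

q(n) = 2n + 10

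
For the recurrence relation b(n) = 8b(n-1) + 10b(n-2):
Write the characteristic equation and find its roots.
Substitute b(n) = rⁿ and divide through by rⁿ⁻²: r² - 8r - 10 = 0
Discriminant: 8² + 4·10 = 104, not a perfect square, so by the quadratic formula r = (8 ± √104)/2.
General solution: b(n) = A·r₁ⁿ + B·r₂ⁿ where r₁,r₂ = (8 ± √104)/2

Characteristic: r² - 8r - 10 = 0, Roots: r = (8 ± √104)/2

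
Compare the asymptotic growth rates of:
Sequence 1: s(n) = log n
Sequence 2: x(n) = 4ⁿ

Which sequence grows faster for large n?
Comparing growth rates:
Growth-rate hierarchy: log n ≺ any polynomial ≺ any exponential cⁿ (c>1) ≺ n! ≺ nⁿ.
exponential base 4 dominates logarithmic asymptotically.

x(n) grows faster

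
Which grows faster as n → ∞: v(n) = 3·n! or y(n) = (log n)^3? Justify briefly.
Comparing growth rates:
Growth-rate hierarchy: log n ≺ any polynomial ≺ any exponential cⁿ (c>1) ≺ n! ≺ nⁿ.
factorial dominates polylogarithmic (log n)^3 asymptotically.

v(n) grows faster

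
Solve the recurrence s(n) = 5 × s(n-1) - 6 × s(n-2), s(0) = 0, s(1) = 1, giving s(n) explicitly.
Recurrence: s(n) = 5 × s(n-1) - 6 × s(n-2), initial: s(0) = 0, s(1) = 1.
Characteristic equation: r² - 5r + 6 = 0, which factors as (r - 3)(r - 2) = 0, so r = 3, 2. General solution s(n) = A·3ⁿ + B·2ⁿ. From s(0) = 0: A + B = 0. From s(1) = 1: 3A + 2B = 1. Solving gives A = 1, B = -1.

s(n) = 3ⁿ - 2ⁿ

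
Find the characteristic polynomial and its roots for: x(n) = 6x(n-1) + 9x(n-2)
Substitute x(n) = rⁿ and divide through by rⁿ⁻²: r² - 6r - 9 = 0
Discriminant: 6² + 4·9 = 72, not a perfect square, so by the quadratic formula r = (6 ± √72)/2.
General solution: x(n) = A·r₁ⁿ + B·r₂ⁿ where r₁,r₂ = (6 ± √72)/2

Characteristic: r² - 6r - 9 = 0, Roots: r = (6 ± √72)/2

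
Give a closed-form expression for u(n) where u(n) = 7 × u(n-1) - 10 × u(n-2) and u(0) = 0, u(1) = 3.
Recurrence: u(n) = 7 × u(n-1) - 10 × u(n-2), initial: u(0) = 0, u(1) = 3.
Characteristic equation: r² - 7r + 10 = 0, which factors as (r - 5)(r - 2) = 0, so r = 5, 2. General solution u(n) = A·5ⁿ + B·2ⁿ. From u(0) = 0: A + B = 0. From u(1) = 3: 5A + 2B = 3. Solving gives A = 1, B = -1.

u(n) = 5ⁿ - 2ⁿ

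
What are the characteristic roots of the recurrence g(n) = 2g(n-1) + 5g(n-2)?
Substitute g(n) = rⁿ and divide through by rⁿ⁻²: r² - 2r - 5 = 0
Discriminant: 2² + 4·5 = 24, not a perfect square, so by the quadratic formula r = (2 ± √24)/2.
General solution: g(n) = A·r₁ⁿ + B·r₂ⁿ where r₁,r₂ = (2 ± √24)/2

Characteristic: r² - 2r - 5 = 0, Roots: r = (2 ± √24)/2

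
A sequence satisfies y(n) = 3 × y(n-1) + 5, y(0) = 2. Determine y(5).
Computing step by step:
y(0) = 2
y(1) = 3 × 2 + 5 = 11
y(2) = 3 × 11 + 5 = 38
y(3) = 3 × 38 + 5 = 119
y(4) = 3 × 119 + 5 = 362
y(5) = 3 × 362 + 5 = 1091

1091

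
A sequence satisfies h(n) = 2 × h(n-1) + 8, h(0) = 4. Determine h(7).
Computing step by step:
h(0) = 4
h(1) = 2 × 4 + 8 = 16
h(2) = 2 × 16 + 8 = 40
h(3) = 2 × 40 + 8 = 88
h(4) = 2 × 88 + 8 = 184
h(5) = 2 × 184 + 8 = 376
h(6) = 2 × 376 + 8 = 760
h(7) = 2 × 760 + 8 = 1528

1528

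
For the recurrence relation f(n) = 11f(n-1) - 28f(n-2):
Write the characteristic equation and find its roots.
Substitute f(n) = rⁿ and divide through by rⁿ⁻²: r² - 11r + 28 = 0
Factor: (r - 4)(r - 7) = 0, so r = 4, 7.
General solution: f(n) = A·4ⁿ + B·7ⁿ

Characteristic: r² - 11r + 28 = 0, Roots: r = 4, 7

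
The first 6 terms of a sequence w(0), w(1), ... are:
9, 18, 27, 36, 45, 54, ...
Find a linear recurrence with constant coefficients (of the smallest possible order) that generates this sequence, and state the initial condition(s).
Look for the lowest-order linear relation among consecutive terms.
Observation: consecutive differences are constant (= 9).
Check at n=2: 1·18 + 9 = 27. ✓

w(n) = w(n-1) + 9, w(0) = 9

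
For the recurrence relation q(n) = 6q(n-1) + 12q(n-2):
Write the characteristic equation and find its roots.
Substitute q(n) = rⁿ and divide through by rⁿ⁻²: r² - 6r - 12 = 0
Discriminant: 6² + 4·12 = 84, not a perfect square, so by the quadratic formula r = (6 ± √84)/2.
General solution: q(n) = A·r₁ⁿ + B·r₂ⁿ where r₁,r₂ = (6 ± √84)/2

Characteristic: r² - 6r - 12 = 0, Roots: r = (6 ± √84)/2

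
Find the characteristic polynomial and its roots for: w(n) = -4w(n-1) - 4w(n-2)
Substitute w(n) = rⁿ and divide through by rⁿ⁻²: r² + 4r + 4 = 0
Factor: (r + 2)² = 0, so r = -2 (double root).
General solution: w(n) = (A + Bn)·(-2)ⁿ

Characteristic: r² + 4r + 4 = 0, Roots: r = -2 (double root)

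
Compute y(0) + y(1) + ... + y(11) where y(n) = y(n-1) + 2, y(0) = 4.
Computing the sequence terms: 4, 6, 8, 10, 12, 14, 16, 18, 20, 22, 24, 26
Adding these values together:

180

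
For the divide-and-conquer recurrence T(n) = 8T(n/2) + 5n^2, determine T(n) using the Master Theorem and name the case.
Master Theorem template: T(n) = a·T(n/b) + f(n).
Here: a=8, b=2, f(n)=5n^2
Compute log_b(a) = log_2(8) = 3.
f(n) = 5n^2 = O(n^(3-ε)) with ε = 1. Case 1: T(n) = Θ(n^log_b(a)) = Θ(n^3).

Case 1: T(n) = Θ(n^3)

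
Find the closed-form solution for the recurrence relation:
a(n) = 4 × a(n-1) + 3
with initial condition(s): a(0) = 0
Recurrence: a(n) = 4 × a(n-1) + 3, initial: a(0) = 0.
Try a(n) = A·4ⁿ + C. Substituting: A·4ⁿ + C = 4(A·4ⁿ⁻¹ + C) + 3 = A·4ⁿ + 4C + 3, so C = 4C + 3, giving C = -1. Then a(0) = A - 1 = 0 gives A = 1.

a(n) = 4ⁿ - 1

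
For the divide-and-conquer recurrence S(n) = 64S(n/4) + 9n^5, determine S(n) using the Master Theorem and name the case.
Master Theorem template: S(n) = a·S(n/b) + f(n).
Here: a=64, b=4, f(n)=9n^5
Compute log_b(a) = log_4(64) = 3.
f(n) = 9n^5 = Ω(n^(3+ε)) with ε = 2, and the regularity condition holds (a·f(n/b) = (a/b^5)·f(n) with a/b^5 = 4^-2 < 1). Case 3: S(n) = Θ(f(n)) = Θ(n^5).

Case 3: S(n) = Θ(n^5)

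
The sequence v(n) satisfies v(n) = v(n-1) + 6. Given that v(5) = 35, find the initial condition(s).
v(5) = v(0) + 5·6, so v(0) = 35 - 30 = 5.

v(0) = 5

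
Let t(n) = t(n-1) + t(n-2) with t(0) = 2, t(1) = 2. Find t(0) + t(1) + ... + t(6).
Computing the sequence terms: 2, 2, 4, 6, 10, 16, 26
Adding these values together:

66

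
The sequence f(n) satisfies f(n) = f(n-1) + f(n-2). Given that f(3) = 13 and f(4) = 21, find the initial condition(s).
Work backwards using f(k) = f(k+2) - f(k+1):
f(2) = f(4) - f(3) = 21 - 13 = 8
f(1) = f(3) - f(2) = 13 - 8 = 5
f(0) = f(2) - f(1) = 8 - 5 = 3

f(0) = 3, f(1) = 5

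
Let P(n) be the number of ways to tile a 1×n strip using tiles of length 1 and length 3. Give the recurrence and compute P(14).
Condition on the last tile: it has length 1 (leaving a 1×(n-1) strip) or length 3 (leaving a 1×(n-3) strip), so P(n) = P(n-1) + P(n-3) (order-3 linear recurrence).
For 0 ≤ i < 3 only unit tiles fit, so P(i) = 1.
Iterating the recurrence: P(3) = 2, P(4) = 3, P(5) = 4, P(6) = 6, P(7) = 9, P(8) = 13, P(9) = 19, P(10) = 28, P(11) = 41, P(12) = 60, P(13) = 88, P(14) = 129.

P(n) = P(n-1) + P(n-3), with P(i) = 1 for 0 ≤ i < 3; P(14) = 129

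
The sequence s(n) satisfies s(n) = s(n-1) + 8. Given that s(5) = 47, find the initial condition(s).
s(5) = s(0) + 5·8, so s(0) = 47 - 40 = 7.

s(0) = 7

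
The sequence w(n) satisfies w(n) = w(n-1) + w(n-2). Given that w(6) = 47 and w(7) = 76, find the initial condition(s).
Work backwards using w(k) = w(k+2) - w(k+1):
w(5) = w(7) - w(6) = 76 - 47 = 29
w(4) = w(6) - w(5) = 47 - 29 = 18
w(3) = w(5) - w(4) = 29 - 18 = 11
w(2) = w(4) - w(3) = 18 - 11 = 7
w(1) = w(3) - w(2) = 11 - 7 = 4
w(0) = w(2) - w(1) = 7 - 4 = 3

w(0) = 3, w(1) = 4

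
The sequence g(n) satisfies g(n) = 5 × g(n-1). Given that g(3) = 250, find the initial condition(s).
In general g(n) = 5ⁿ · g(0). At n = 3: g(0) = g(3) / 5^3 = 250 / 125 = 2.

g(0) = 2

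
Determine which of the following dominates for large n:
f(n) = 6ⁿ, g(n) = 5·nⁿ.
Comparing growth rates:
Growth-rate hierarchy: log n ≺ any polynomial ≺ any exponential cⁿ (c>1) ≺ n! ≺ nⁿ.
super-exponential nⁿ dominates exponential base 6 asymptotically.

g(n) grows faster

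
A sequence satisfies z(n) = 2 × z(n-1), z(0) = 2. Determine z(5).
Computing step by step:
z(0) = 2
z(1) = 2 × 2 = 4
z(2) = 2 × 4 = 8
z(3) = 2 × 8 = 16
z(4) = 2 × 16 = 32
z(5) = 2 × 32 = 64

64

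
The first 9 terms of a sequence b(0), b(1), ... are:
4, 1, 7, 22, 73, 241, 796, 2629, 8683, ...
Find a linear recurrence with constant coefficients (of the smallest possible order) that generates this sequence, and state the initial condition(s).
Look for the lowest-order linear relation among consecutive terms.
Observation: b(n) - 3·b(n-1) - (1)·b(n-2) = 0 holds for the shown terms, and no order-1 relation b(n) = α·b(n-1) + β fits.
Check at n=3: 3·7 + (1)·1 = 22. ✓

b(n) = 3b(n-1) + b(n-2), b(0) = 4, b(1) = 1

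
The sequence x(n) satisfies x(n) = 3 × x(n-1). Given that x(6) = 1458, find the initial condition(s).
In general x(n) = 3ⁿ · x(0). At n = 6: x(0) = x(6) / 3^6 = 1458 / 729 = 2.

x(0) = 2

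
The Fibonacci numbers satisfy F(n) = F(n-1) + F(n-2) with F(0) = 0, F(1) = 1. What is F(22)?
Computing the sequence terms:
0, 1, 1, 2, 3, 5, 8, 13, 21, 34, 55, 89, 144, 233, 377, 610, 987, 1597, 2584, 4181, 6765, 10946, 17711

17711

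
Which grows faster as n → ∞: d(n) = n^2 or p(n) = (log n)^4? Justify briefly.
Comparing growth rates:
Growth-rate hierarchy: log n ≺ any polynomial ≺ any exponential cⁿ (c>1) ≺ n! ≺ nⁿ.
polynomial degree 2 dominates polylogarithmic (log n)^4 asymptotically.

d(n) grows faster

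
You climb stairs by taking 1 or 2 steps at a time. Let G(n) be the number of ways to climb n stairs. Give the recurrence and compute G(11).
Condition on the size of the last step (1 to 2): before it there were n-1, …, n-2 stairs climbed, and these cases are disjoint, so G(n) = G(n-1) + G(n-2) (Fibonacci-type sequence).
Initial conditions by direct count (compositions of i into parts ≤ 2): G(1) = 1; G(2) = 2.
Iterating the recurrence: G(3) = 3, G(4) = 5, G(5) = 8, G(6) = 13, G(7) = 21, G(8) = 34, G(9) = 55, G(10) = 89, G(11) = 144.

G(n) = G(n-1) + G(n-2), G(1) = 1, G(2) = 2; G(11) = 144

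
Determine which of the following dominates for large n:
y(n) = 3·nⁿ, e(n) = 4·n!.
Comparing growth rates:
Growth-rate hierarchy: log n ≺ any polynomial ≺ any exponential cⁿ (c>1) ≺ n! ≺ nⁿ.
super-exponential nⁿ dominates factorial asymptotically.

y(n) grows faster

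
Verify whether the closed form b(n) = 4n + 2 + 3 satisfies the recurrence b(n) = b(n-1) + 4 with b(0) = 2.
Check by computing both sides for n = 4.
From the recurrence with b(0) = 2:
  b(0) = 2, b(1) = 6, b(2) = 10, b(3) = 14, b(4) = 18
  so the recurrence gives b(4) = 18.
From the proposed closed form b(n) = 4n + 2 + 3:
  b(4) = 21.
The recurrence gives 18 but the closed form gives 21, so the closed form does not satisfy the recurrence.

No, the closed form is incorrect.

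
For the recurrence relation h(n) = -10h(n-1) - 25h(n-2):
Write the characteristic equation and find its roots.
Substitute h(n) = rⁿ and divide through by rⁿ⁻²: r² + 10r + 25 = 0
Factor: (r + 5)² = 0, so r = -5 (double root).
General solution: h(n) = (A + Bn)·(-5)ⁿ

Characteristic: r² + 10r + 25 = 0, Roots: r = -5 (double root)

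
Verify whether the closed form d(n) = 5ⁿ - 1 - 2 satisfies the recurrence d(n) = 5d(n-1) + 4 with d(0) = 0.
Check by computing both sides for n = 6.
From the recurrence with d(0) = 0:
  d(0) = 0, d(1) = 4, d(2) = 24, d(3) = 124, d(4) = 624, d(5) = 3124, d(6) = 15624
  so the recurrence gives d(6) = 15624.
From the proposed closed form d(n) = 5ⁿ - 1 - 2:
  d(6) = 15622.
The recurrence gives 15624 but the closed form gives 15622, so the closed form does not satisfy the recurrence.

No, the closed form is incorrect.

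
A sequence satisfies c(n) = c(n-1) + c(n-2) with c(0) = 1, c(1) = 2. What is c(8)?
Computing the sequence terms:
1, 2, 3, 5, 8, 13, 21, 34, 55

55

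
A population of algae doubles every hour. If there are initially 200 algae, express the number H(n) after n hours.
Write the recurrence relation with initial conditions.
Each hour multiplies the count by 2, so the count after n hours depends only on the count after n-1 hours: H(n) = 2 × H(n-1). The starting count gives H(0) = 200.
Unrolling n times gives the closed form H(n) = 200 × 2ⁿ.

H(n) = 2 × H(n-1), H(0) = 200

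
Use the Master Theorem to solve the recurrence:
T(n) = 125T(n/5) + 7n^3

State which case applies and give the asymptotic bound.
Master Theorem template: T(n) = a·T(n/b) + f(n).
Here: a=125, b=5, f(n)=7n^3
Compute log_b(a) = log_5(125) = 3.
f(n) = 7n^3 = Θ(n^3). Case 2: T(n) = Θ(n^3 log n).

Case 2: T(n) = Θ(n^3 log n)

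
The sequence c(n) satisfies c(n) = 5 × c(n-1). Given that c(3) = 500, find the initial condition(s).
In general c(n) = 5ⁿ · c(0). At n = 3: c(0) = c(3) / 5^3 = 500 / 125 = 4.

c(0) = 4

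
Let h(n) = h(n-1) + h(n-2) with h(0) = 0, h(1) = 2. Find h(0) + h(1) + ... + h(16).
Computing the sequence terms: 0, 2, 2, 4, 6, 10, 16, 26, 42, 68, 110, 178, 288, 466, 754, 1220, 1974
Adding these values together:

5166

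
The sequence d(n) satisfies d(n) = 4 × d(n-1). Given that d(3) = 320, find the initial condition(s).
In general d(n) = 4ⁿ · d(0). At n = 3: d(0) = d(3) / 4^3 = 320 / 64 = 5.

d(0) = 5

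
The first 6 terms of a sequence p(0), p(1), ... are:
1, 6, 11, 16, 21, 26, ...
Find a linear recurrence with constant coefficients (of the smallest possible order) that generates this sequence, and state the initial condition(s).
Look for the lowest-order linear relation among consecutive terms.
Observation: consecutive differences are constant (= 5).
Check at n=2: 1·6 + 5 = 11. ✓

p(n) = p(n-1) + 5, p(0) = 1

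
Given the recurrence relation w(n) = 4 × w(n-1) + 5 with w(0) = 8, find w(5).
Computing step by step:
w(0) = 8
w(1) = 4 × 8 + 5 = 37
w(2) = 4 × 37 + 5 = 153
w(3) = 4 × 153 + 5 = 617
w(4) = 4 × 617 + 5 = 2473
w(5) = 4 × 2473 + 5 = 9897

9897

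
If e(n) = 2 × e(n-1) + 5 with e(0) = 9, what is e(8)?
Computing step by step:
e(0) = 9
e(1) = 2 × 9 + 5 = 23
e(2) = 2 × 23 + 5 = 51
e(3) = 2 × 51 + 5 = 107
e(4) = 2 × 107 + 5 = 219
e(5) = 2 × 219 + 5 = 443
e(6) = 2 × 443 + 5 = 891
e(7) = 2 × 891 + 5 = 1787
e(8) = 2 × 1787 + 5 = 3579

3579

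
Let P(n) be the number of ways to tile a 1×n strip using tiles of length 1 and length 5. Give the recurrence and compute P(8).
Condition on the last tile: it has length 1 (leaving a 1×(n-1) strip) or length 5 (leaving a 1×(n-5) strip), so P(n) = P(n-1) + P(n-5) (order-5 linear recurrence).
For 0 ≤ i < 5 only unit tiles fit, so P(i) = 1.
Iterating the recurrence: P(5) = 2, P(6) = 3, P(7) = 4, P(8) = 5.

P(n) = P(n-1) + P(n-5), with P(i) = 1 for 0 ≤ i < 5; P(8) = 5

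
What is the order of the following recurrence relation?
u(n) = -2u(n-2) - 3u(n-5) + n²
The order is the largest lag k for which u(n-k) appears. Here the deepest term is u(n-5) (the n² term is non-homogeneous and does not affect the order), so the order is 5.

Order 5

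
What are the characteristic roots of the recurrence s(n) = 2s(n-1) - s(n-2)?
Substitute s(n) = rⁿ and divide through by rⁿ⁻²: r² - 2r + 1 = 0
Factor: (r - 1)² = 0, so r = 1 (double root).
General solution: s(n) = (A + Bn)·1ⁿ

Characteristic: r² - 2r + 1 = 0, Roots: r = 1 (double root)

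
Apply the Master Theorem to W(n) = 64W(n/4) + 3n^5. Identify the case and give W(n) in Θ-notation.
Master Theorem template: W(n) = a·W(n/b) + f(n).
Here: a=64, b=4, f(n)=3n^5
Compute log_b(a) = log_4(64) = 3.
f(n) = 3n^5 = Ω(n^(3+ε)) with ε = 2, and the regularity condition holds (a·f(n/b) = (a/b^5)·f(n) with a/b^5 = 4^-2 < 1). Case 3: W(n) = Θ(f(n)) = Θ(n^5).

Case 3: W(n) = Θ(n^5)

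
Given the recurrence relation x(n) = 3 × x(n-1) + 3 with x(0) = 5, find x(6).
Computing step by step:
x(0) = 5
x(1) = 3 × 5 + 3 = 18
x(2) = 3 × 18 + 3 = 57
x(3) = 3 × 57 + 3 = 174
x(4) = 3 × 174 + 3 = 525
x(5) = 3 × 525 + 3 = 1578
x(6) = 3 × 1578 + 3 = 4737

4737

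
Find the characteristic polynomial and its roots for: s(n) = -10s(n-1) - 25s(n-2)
Substitute s(n) = rⁿ and divide through by rⁿ⁻²: r² + 10r + 25 = 0
Factor: (r + 5)² = 0, so r = -5 (double root).
General solution: s(n) = (A + Bn)·(-5)ⁿ

Characteristic: r² + 10r + 25 = 0, Roots: r = -5 (double root)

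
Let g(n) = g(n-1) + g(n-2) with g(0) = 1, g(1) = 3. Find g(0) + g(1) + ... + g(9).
Computing the sequence terms: 1, 3, 4, 7, 11, 18, 29, 47, 76, 123
Adding these values together:

319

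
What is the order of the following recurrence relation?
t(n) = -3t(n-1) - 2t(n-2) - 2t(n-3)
The order is the largest lag k for which t(n-k) appears. Here the deepest term is t(n-3), so the order is 3.

Order 3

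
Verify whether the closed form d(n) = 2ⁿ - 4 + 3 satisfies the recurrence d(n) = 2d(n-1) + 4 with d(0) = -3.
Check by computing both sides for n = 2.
From the recurrence with d(0) = -3:
  d(0) = -3, d(1) = -2, d(2) = 0
  so the recurrence gives d(2) = 0.
From the proposed closed form d(n) = 2ⁿ - 4 + 3:
  d(2) = 3.
The recurrence gives 0 but the closed form gives 3, so the closed form does not satisfy the recurrence.

No, the closed form is incorrect.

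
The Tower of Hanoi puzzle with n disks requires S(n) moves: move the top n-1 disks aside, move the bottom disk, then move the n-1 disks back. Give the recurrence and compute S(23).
Moving n disks = move the top n-1 disks aside (S(n-1) moves) + move the largest disk (1 move) + move the n-1 disks back on top (S(n-1) moves), so S(n) = 2S(n-1) + 1, with S(1) = 1 (a single disk takes one move).
First terms: 1, 3, 7, 15, 31, 63, … — each is one less than a power of 2. Indeed S(n) + 1 = 2(S(n-1) + 1) with S(1) + 1 = 2, so S(n) + 1 = 2ⁿ and S(n) = 2ⁿ - 1.
Hence S(23) = 2^23 - 1 = 8388608 - 1 = 8388607.

S(n) = 2S(n-1) + 1, S(1) = 1; S(23) = 8388607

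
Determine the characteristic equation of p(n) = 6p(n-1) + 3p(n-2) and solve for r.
Substitute p(n) = rⁿ and divide through by rⁿ⁻²: r² - 6r - 3 = 0
Discriminant: 6² + 4·3 = 48, not a perfect square, so by the quadratic formula r = (6 ± √48)/2.
General solution: p(n) = A·r₁ⁿ + B·r₂ⁿ where r₁,r₂ = (6 ± √48)/2

Characteristic: r² - 6r - 3 = 0, Roots: r = (6 ± √48)/2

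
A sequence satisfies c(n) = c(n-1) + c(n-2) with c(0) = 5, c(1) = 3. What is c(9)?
Computing the sequence terms:
5, 3, 8, 11, 19, 30, 49, 79, 128, 207

207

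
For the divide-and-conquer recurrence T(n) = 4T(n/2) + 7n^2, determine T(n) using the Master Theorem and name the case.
Master Theorem template: T(n) = a·T(n/b) + f(n).
Here: a=4, b=2, f(n)=7n^2
Compute log_b(a) = log_2(4) = 2.
f(n) = 7n^2 = Θ(n^2). Case 2: T(n) = Θ(n^2 log n).

Case 2: T(n) = Θ(n^2 log n)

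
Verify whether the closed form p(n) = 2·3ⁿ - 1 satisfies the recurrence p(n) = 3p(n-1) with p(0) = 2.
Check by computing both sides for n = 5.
From the recurrence with p(0) = 2:
  p(0) = 2, p(1) = 6, p(2) = 18, p(3) = 54, p(4) = 162, p(5) = 486
  so the recurrence gives p(5) = 486.
From the proposed closed form p(n) = 2·3ⁿ - 1:
  p(5) = 485.
The recurrence gives 486 but the closed form gives 485, so the closed form does not satisfy the recurrence.

No, the closed form is incorrect.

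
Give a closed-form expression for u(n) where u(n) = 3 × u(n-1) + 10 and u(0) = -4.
Recurrence: u(n) = 3 × u(n-1) + 10, initial: u(0) = -4.
Try u(n) = A·3ⁿ + C. Substituting: A·3ⁿ + C = 3(A·3ⁿ⁻¹ + C) + 10 = A·3ⁿ + 3C + 10, so C = 3C + 10, giving C = -5. Then u(0) = A - 5 = -4 gives A = 1.

u(n) = 3ⁿ - 5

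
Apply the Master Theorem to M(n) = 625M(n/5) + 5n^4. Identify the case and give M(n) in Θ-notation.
Master Theorem template: M(n) = a·M(n/b) + f(n).
Here: a=625, b=5, f(n)=5n^4
Compute log_b(a) = log_5(625) = 4.
f(n) = 5n^4 = Θ(n^4). Case 2: M(n) = Θ(n^4 log n).

Case 2: M(n) = Θ(n^4 log n)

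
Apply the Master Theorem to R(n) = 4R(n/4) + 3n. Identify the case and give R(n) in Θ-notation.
Master Theorem template: R(n) = a·R(n/b) + f(n).
Here: a=4, b=4, f(n)=3n
Compute log_b(a) = log_4(4) = 1.
f(n) = 3n = Θ(n). Case 2: R(n) = Θ(n log n).

Case 2: R(n) = Θ(n log n)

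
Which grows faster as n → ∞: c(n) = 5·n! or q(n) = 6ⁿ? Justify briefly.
Comparing growth rates:
Growth-rate hierarchy: log n ≺ any polynomial ≺ any exponential cⁿ (c>1) ≺ n! ≺ nⁿ.
factorial dominates exponential base 6 asymptotically.

c(n) grows faster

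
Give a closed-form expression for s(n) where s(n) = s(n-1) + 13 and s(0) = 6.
Recurrence: s(n) = s(n-1) + 13, initial: s(0) = 6.
Each step adds 13, so s(n) = s(0) + 13n = 13n + 6.

s(n) = 13n + 6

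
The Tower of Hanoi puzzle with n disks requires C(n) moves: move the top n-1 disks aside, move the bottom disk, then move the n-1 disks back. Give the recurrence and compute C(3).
Moving n disks = move the top n-1 disks aside (C(n-1) moves) + move the largest disk (1 move) + move the n-1 disks back on top (C(n-1) moves), so C(n) = 2C(n-1) + 1, with C(1) = 1 (a single disk takes one move).
First terms: 1, 3, 7, … — each is one less than a power of 2. Indeed C(n) + 1 = 2(C(n-1) + 1) with C(1) + 1 = 2, so C(n) + 1 = 2ⁿ and C(n) = 2ⁿ - 1.
Hence C(3) = 2^3 - 1 = 8 - 1 = 7.

C(n) = 2C(n-1) + 1, C(1) = 1; C(3) = 7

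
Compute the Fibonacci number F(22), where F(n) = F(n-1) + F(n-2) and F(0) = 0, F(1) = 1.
Computing the sequence terms:
0, 1, 1, 2, 3, 5, 8, 13, 21, 34, 55, 89, 144, 233, 377, 610, 987, 1597, 2584, 4181, 6765, 10946, 17711

17711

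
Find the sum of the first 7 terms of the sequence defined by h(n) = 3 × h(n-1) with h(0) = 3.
Computing the sequence terms: 3, 9, 27, 81, 243, 729, 2187
Adding these values together:

3279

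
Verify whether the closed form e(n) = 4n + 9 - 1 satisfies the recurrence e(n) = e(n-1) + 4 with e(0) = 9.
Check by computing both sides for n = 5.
From the recurrence with e(0) = 9:
  e(0) = 9, e(1) = 13, e(2) = 17, e(3) = 21, e(4) = 25, e(5) = 29
  so the recurrence gives e(5) = 29.
From the proposed closed form e(n) = 4n + 9 - 1:
  e(5) = 28.
The recurrence gives 29 but the closed form gives 28, so the closed form does not satisfy the recurrence.

No, the closed form is incorrect.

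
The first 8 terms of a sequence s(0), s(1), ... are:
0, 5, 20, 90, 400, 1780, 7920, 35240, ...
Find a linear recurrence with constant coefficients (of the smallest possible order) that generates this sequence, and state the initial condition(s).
Look for the lowest-order linear relation among consecutive terms.
Observation: s(n) - 4·s(n-1) - (2)·s(n-2) = 0 holds for the shown terms, and no order-1 relation s(n) = α·s(n-1) + β fits.
Check at n=3: 4·20 + (2)·5 = 90. ✓

s(n) = 4s(n-1) + 2s(n-2), s(0) = 0, s(1) = 5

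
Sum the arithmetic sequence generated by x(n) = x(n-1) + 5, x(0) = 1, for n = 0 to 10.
Computing the sequence terms: 1, 6, 11, 16, 21, 26, 31, 36, 41, 46, 51
Adding these values together:

286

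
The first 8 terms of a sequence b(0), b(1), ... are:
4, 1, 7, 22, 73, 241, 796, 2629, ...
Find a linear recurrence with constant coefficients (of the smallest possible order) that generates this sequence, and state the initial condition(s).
Look for the lowest-order linear relation among consecutive terms.
Observation: b(n) - 3·b(n-1) - (1)·b(n-2) = 0 holds for the shown terms, and no order-1 relation b(n) = α·b(n-1) + β fits.
Check at n=3: 3·7 + (1)·1 = 22. ✓

b(n) = 3b(n-1) + b(n-2), b(0) = 4, b(1) = 1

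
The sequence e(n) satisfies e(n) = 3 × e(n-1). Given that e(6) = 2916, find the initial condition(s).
In general e(n) = 3ⁿ · e(0). At n = 6: e(0) = e(6) / 3^6 = 2916 / 729 = 4.

e(0) = 4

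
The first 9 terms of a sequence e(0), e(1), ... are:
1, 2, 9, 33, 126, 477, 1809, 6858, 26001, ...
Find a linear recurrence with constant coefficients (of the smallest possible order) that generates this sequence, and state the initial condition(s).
Look for the lowest-order linear relation among consecutive terms.
Observation: e(n) - 3·e(n-1) - (3)·e(n-2) = 0 holds for the shown terms, and no order-1 relation e(n) = α·e(n-1) + β fits.
Check at n=3: 3·9 + (3)·2 = 33. ✓

e(n) = 3e(n-1) + 3e(n-2), e(0) = 1, e(1) = 2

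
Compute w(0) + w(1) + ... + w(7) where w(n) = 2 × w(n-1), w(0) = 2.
Computing the sequence terms: 2, 4, 8, 16, 32, 64, 128, 256
Adding these values together:

510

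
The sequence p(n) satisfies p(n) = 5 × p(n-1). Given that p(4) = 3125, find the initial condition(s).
In general p(n) = 5ⁿ · p(0). At n = 4: p(0) = p(4) / 5^4 = 3125 / 625 = 5.

p(0) = 5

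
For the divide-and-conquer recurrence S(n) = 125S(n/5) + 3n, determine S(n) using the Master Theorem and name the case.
Master Theorem template: S(n) = a·S(n/b) + f(n).
Here: a=125, b=5, f(n)=3n
Compute log_b(a) = log_5(125) = 3.
f(n) = 3n = O(n^(3-ε)) with ε = 2. Case 1: S(n) = Θ(n^log_b(a)) = Θ(n^3).

Case 1: S(n) = Θ(n^3)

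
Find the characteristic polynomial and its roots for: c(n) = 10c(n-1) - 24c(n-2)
Substitute c(n) = rⁿ and divide through by rⁿ⁻²: r² - 10r + 24 = 0
Factor: (r - 6)(r - 4) = 0, so r = 6, 4.
General solution: c(n) = A·6ⁿ + B·4ⁿ

Characteristic: r² - 10r + 24 = 0, Roots: r = 6, 4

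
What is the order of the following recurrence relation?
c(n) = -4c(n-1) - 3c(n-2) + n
The order is the largest lag k for which c(n-k) appears. Here the deepest term is c(n-2) (the n term is non-homogeneous and does not affect the order), so the order is 2.

Order 2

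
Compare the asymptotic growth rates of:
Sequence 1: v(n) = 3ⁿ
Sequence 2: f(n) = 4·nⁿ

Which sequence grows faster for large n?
Comparing growth rates:
Growth-rate hierarchy: log n ≺ any polynomial ≺ any exponential cⁿ (c>1) ≺ n! ≺ nⁿ.
super-exponential nⁿ dominates exponential base 3 asymptotically.

f(n) grows faster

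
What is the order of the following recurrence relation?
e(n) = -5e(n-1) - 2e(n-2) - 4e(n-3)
The order is the largest lag k for which e(n-k) appears. Here the deepest term is e(n-3), so the order is 3.

Order 3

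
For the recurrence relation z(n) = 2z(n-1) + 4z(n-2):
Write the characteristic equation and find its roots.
Substitute z(n) = rⁿ and divide through by rⁿ⁻²: r² - 2r - 4 = 0
Discriminant: 2² + 4·4 = 20, not a perfect square, so by the quadratic formula r = (2 ± √20)/2.
General solution: z(n) = A·r₁ⁿ + B·r₂ⁿ where r₁,r₂ = (2 ± √20)/2

Characteristic: r² - 2r - 4 = 0, Roots: r = (2 ± √20)/2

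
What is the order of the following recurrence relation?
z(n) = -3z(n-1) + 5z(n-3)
The order is the largest lag k for which z(n-k) appears. Here the deepest term is z(n-3), so the order is 3.

Order 3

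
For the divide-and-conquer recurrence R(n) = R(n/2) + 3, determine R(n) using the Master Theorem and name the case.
Master Theorem template: R(n) = a·R(n/b) + f(n).
Here: a=1, b=2, f(n)=3
Compute log_b(a) = log_2(1) = 0.
f(n) = 3 = Θ(1). Case 2: R(n) = Θ(log n).

Case 2: R(n) = Θ(log n)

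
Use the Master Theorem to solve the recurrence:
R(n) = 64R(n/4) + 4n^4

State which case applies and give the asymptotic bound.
Master Theorem template: R(n) = a·R(n/b) + f(n).
Here: a=64, b=4, f(n)=4n^4
Compute log_b(a) = log_4(64) = 3.
f(n) = 4n^4 = Ω(n^(3+ε)) with ε = 1, and the regularity condition holds (a·f(n/b) = (a/b^4)·f(n) with a/b^4 = 4^-1 < 1). Case 3: R(n) = Θ(f(n)) = Θ(n^4).

Case 3: R(n) = Θ(n^4)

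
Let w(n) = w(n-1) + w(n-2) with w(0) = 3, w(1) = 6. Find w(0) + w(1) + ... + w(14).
Computing the sequence terms: 3, 6, 9, 15, 24, 39, 63, 102, 165, 267, 432, 699, 1131, 1830, 2961
Adding these values together:

7746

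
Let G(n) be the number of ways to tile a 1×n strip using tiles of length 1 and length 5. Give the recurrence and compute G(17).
Condition on the last tile: it has length 1 (leaving a 1×(n-1) strip) or length 5 (leaving a 1×(n-5) strip), so G(n) = G(n-1) + G(n-5) (order-5 linear recurrence).
For 0 ≤ i < 5 only unit tiles fit, so G(i) = 1.
Iterating the recurrence: G(5) = 2, G(6) = 3, G(7) = 4, G(8) = 5, G(9) = 6, G(10) = 8, G(11) = 11, G(12) = 15, G(13) = 20, G(14) = 26, G(15) = 34, G(16) = 45, G(17) = 60.

G(n) = G(n-1) + G(n-5), with G(i) = 1 for 0 ≤ i < 5; G(17) = 60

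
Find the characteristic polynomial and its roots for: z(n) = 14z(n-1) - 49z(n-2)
Substitute z(n) = rⁿ and divide through by rⁿ⁻²: r² - 14r + 49 = 0
Factor: (r - 7)² = 0, so r = 7 (double root).
General solution: z(n) = (A + Bn)·7ⁿ

Characteristic: r² - 14r + 49 = 0, Roots: r = 7 (double root)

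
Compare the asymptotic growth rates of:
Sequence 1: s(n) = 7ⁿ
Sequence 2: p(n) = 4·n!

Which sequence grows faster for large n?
Comparing growth rates:
Growth-rate hierarchy: log n ≺ any polynomial ≺ any exponential cⁿ (c>1) ≺ n! ≺ nⁿ.
factorial dominates exponential base 7 asymptotically.

p(n) grows faster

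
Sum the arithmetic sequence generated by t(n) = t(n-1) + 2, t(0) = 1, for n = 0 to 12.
Computing the sequence terms: 1, 3, 5, 7, 9, 11, 13, 15, 17, 19, 21, 23, 25
Adding these values together:

169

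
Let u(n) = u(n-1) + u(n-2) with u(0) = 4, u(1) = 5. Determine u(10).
Computing the sequence terms:
4, 5, 9, 14, 23, 37, 60, 97, 157, 254, 411

411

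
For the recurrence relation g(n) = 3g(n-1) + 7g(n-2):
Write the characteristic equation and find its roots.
Substitute g(n) = rⁿ and divide through by rⁿ⁻²: r² - 3r - 7 = 0
Discriminant: 3² + 4·7 = 37, not a perfect square, so by the quadratic formula r = (3 ± √37)/2.
General solution: g(n) = A·r₁ⁿ + B·r₂ⁿ where r₁,r₂ = (3 ± √37)/2

Characteristic: r² - 3r - 7 = 0, Roots: r = (3 ± √37)/2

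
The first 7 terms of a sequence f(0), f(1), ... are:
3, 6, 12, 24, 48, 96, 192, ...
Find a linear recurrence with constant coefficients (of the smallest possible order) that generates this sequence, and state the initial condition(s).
Look for the lowest-order linear relation among consecutive terms.
Observation: each term is 2× the previous.
Check at n=2: 2·6 = 12. ✓

f(n) = 2 × f(n-1), f(0) = 3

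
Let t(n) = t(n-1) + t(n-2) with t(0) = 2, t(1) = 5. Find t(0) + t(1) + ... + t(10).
Computing the sequence terms: 2, 5, 7, 12, 19, 31, 50, 81, 131, 212, 343
Adding these values together:

893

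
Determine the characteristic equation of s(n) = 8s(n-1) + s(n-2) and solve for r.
Substitute s(n) = rⁿ and divide through by rⁿ⁻²: r² - 8r - 1 = 0
Discriminant: 8² + 4·1 = 68, not a perfect square, so by the quadratic formula r = (8 ± √68)/2.
General solution: s(n) = A·r₁ⁿ + B·r₂ⁿ where r₁,r₂ = (8 ± √68)/2

Characteristic: r² - 8r - 1 = 0, Roots: r = (8 ± √68)/2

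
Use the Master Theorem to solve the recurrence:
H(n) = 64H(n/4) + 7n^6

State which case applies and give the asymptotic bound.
Master Theorem template: H(n) = a·H(n/b) + f(n).
Here: a=64, b=4, f(n)=7n^6
Compute log_b(a) = log_4(64) = 3.
f(n) = 7n^6 = Ω(n^(3+ε)) with ε = 3, and the regularity condition holds (a·f(n/b) = (a/b^6)·f(n) with a/b^6 = 4^-3 < 1). Case 3: H(n) = Θ(f(n)) = Θ(n^6).

Case 3: H(n) = Θ(n^6)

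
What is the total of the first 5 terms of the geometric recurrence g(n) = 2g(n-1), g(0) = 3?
Computing the sequence terms: 3, 6, 12, 24, 48
Adding these values together:

93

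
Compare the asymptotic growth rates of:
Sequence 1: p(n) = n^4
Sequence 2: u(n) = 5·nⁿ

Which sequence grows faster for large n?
Comparing growth rates:
Growth-rate hierarchy: log n ≺ any polynomial ≺ any exponential cⁿ (c>1) ≺ n! ≺ nⁿ.
super-exponential nⁿ dominates polynomial degree 4 asymptotically.

u(n) grows faster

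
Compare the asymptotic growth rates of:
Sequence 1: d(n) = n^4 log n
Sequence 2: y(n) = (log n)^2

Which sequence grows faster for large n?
Comparing growth rates:
Growth-rate hierarchy: log n ≺ any polynomial ≺ any exponential cⁿ (c>1) ≺ n! ≺ nⁿ.
polynomial degree 4 (with log factor) dominates polylogarithmic (log n)^2 asymptotically.

d(n) grows faster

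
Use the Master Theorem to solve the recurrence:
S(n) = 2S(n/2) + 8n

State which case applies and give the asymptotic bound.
Master Theorem template: S(n) = a·S(n/b) + f(n).
Here: a=2, b=2, f(n)=8n
Compute log_b(a) = log_2(2) = 1.
f(n) = 8n = Θ(n). Case 2: S(n) = Θ(n log n).

Case 2: S(n) = Θ(n log n)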